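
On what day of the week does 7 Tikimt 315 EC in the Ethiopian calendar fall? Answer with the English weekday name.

Thursday

Equivalently 5 October 322 Gregorian, JDN 1838945.
1838945 ≡ 3 (mod 7); counting from Monday = 0 gives Thursday.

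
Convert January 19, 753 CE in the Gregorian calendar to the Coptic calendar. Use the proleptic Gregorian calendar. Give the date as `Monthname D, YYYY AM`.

Tobi 20, 469 AM

Both dates share Julian Day Number 1996106; in the Coptic calendar that is 20 Tobi 469 AM.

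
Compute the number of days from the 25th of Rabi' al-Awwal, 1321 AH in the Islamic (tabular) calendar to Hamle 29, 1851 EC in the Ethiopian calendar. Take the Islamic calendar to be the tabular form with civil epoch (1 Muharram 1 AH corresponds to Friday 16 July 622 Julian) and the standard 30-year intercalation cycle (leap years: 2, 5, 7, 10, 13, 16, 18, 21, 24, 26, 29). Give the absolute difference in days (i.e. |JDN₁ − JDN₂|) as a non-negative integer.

16026

JDN of the first date = 2416287.
JDN of the second date = 2400261.
|2400261 − 2416287| = 16026.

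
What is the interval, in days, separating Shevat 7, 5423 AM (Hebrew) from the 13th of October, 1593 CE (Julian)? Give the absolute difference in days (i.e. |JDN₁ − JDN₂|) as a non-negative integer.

JDN of the first date = 2328473.
JDN of the second date = 2303187.
|2303187 − 2328473| = 25286.

25286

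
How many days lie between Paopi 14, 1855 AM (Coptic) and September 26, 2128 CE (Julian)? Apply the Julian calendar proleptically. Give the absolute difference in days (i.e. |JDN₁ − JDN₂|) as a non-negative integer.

3667

First date → JDN 2502246; second date → JDN 2498579.
The interval is |2502246 − 2498579| = 3667 days.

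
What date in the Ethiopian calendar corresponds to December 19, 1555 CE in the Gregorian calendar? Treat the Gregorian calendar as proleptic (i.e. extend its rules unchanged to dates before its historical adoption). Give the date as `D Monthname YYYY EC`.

12 Tahsas 1548 EC

Both dates share Julian Day Number 2289364; in the Ethiopian calendar that is 12 Tahsas 1548 EC.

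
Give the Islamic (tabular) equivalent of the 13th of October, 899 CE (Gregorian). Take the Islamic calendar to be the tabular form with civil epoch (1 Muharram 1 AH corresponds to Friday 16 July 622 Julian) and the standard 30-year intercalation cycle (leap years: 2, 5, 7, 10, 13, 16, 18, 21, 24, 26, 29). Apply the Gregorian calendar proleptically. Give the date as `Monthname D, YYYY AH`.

Julian Day Number of the source date = 2049699.
Converting JDN 2049699 to the tabular Islamic calendar gives 30 Ramadan 286 AH.

Ramadan 30, 286 AH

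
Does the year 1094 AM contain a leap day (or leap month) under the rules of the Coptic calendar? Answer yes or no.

1094 mod 4 = 2; in the Coptic calendar a year is leap when year mod 4 = 3, so it is a common year.

no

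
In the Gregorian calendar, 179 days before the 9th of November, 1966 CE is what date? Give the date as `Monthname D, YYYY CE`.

May 14, 1966 CE

The starting date is JDN 2439439; 2439439 − 179 = 2439260.
JDN 2439260 corresponds to May 14, 1966 CE.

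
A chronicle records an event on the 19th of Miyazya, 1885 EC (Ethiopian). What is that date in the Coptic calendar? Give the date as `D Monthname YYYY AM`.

19 Parmouti 1609 AM

Both dates share Julian Day Number 2412580; in the Coptic calendar that is 19 Parmouti 1609 AM.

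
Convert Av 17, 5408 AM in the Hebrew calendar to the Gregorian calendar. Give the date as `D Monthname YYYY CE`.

5 August 1648 CE

Julian Day Number of the source date = 2323197.
Converting JDN 2323197 to the Gregorian calendar gives 5 August 1648 CE.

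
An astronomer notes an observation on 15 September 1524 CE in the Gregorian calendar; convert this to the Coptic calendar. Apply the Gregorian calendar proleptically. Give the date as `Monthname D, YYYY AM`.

Julian Day Number of the source date = 2277947.
Converting JDN 2277947 to the Coptic calendar gives 8 Thout 1241 AM.

Thout 8, 1241 AM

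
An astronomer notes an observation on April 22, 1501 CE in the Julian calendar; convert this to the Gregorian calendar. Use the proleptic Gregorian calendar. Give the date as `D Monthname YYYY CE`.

For dates in this range the Gregorian date is 10 days ahead of the Julian.
22 April 1501 Julian + 10 days → 2 May 1501 Gregorian.

2 May 1501 CE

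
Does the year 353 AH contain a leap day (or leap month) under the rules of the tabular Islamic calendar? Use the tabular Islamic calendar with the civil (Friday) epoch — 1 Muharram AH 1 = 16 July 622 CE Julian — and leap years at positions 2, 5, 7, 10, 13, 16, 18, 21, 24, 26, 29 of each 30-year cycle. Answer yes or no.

Year 353 AH is year 23 of its 30-year cycle; leap positions are 2, 5, 7, 10, 13, 16, 18, 21, 24, 26, 29, so it is a common year (354 days).

no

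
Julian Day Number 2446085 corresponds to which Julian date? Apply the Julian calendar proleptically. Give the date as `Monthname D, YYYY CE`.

January 6, 1985 CE

JDN 2446085 is 19 January 1985 in the Gregorian calendar.
In the Julian calendar that day is January 6, 1985 CE.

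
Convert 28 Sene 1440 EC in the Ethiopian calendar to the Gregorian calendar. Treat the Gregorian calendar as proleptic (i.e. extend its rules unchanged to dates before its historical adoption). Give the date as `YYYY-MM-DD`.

1448-07-01

Both dates share Julian Day Number 2250113; in the Gregorian calendar that is 1 July 1448 CE.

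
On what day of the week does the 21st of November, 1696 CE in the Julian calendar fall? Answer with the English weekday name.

This is JDN 2340847 (1 December 1696 Gregorian).
2340847 ≡ 5 (mod 7); counting from Monday = 0 gives Saturday.

Saturday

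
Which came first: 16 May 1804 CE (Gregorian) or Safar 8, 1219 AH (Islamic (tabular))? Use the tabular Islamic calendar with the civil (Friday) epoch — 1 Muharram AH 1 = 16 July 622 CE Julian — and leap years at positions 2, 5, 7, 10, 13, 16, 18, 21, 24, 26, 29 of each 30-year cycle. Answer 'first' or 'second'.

Converting both to JDN: 2380093 vs 2380096; the smaller is the first.

first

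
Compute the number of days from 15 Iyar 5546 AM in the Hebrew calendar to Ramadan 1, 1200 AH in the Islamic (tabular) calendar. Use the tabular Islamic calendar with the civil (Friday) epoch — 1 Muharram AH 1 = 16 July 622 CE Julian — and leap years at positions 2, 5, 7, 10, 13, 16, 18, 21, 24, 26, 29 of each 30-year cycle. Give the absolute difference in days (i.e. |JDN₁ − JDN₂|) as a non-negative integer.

JDN of the first date = 2373516.
JDN of the second date = 2373562.
|2373562 − 2373516| = 46.

46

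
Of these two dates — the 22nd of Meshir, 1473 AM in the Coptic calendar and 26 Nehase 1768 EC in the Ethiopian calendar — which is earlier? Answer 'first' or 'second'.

first

The two dates have Julian Day Numbers 2362849 and 2369973 respectively.
Since 2362849 < 2369973, the first date comes first.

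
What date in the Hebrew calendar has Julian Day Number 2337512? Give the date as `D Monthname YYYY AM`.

The Gregorian equivalent of JDN 2337512 is 15 October 1687.
In the Hebrew calendar that day is 8 Cheshvan 5448 AM.

8 Cheshvan 5448 AM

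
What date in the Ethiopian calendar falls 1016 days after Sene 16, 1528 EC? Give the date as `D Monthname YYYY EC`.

JDN of Sene 16, 1528 EC = 2282243.
2282243 + 1016 = 2283259.
JDN 2283259 in the Ethiopian calendar is 27 Megabit 1531 EC.

27 Megabit 1531 EC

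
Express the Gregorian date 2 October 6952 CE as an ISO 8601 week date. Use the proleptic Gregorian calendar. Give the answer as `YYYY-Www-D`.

The weekday is Monday (ISO weekday 1).
That Monday belongs to ISO week 40 of ISO year 6952.

6952-W40-1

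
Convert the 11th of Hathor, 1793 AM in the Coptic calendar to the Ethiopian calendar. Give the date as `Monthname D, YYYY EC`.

Hidar 11, 2069 EC

Julian Day Number of the source date = 2479628.
Converting JDN 2479628 to the Ethiopian calendar gives 11 Hidar 2069 EC.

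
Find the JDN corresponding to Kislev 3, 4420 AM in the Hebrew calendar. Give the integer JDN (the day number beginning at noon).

In the proleptic Gregorian calendar the same day is 26 November 659.
JDN 2400001 is 17 November 1858 CE (Gregorian), MJD 0; the target day is −437917 days from there, so JDN = 1962084.

1962084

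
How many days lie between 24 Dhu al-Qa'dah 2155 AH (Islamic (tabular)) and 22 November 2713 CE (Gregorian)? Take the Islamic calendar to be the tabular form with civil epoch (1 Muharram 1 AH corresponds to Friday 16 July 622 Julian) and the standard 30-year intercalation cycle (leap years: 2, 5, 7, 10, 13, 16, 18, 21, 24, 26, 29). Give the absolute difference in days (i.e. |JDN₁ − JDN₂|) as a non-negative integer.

First date → JDN 2712064; second date → JDN 2712288.
The interval is |2712064 − 2712288| = 224 days.

224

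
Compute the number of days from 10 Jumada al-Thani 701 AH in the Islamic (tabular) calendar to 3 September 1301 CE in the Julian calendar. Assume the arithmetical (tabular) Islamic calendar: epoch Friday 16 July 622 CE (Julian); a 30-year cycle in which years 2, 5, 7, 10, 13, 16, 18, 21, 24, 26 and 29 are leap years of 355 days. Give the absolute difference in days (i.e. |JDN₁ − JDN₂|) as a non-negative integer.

JDN of the first date = 2196654.
JDN of the second date = 2196494.
|2196494 − 2196654| = 160.

160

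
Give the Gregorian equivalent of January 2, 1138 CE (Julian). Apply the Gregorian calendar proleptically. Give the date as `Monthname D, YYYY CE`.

The Julian–Gregorian offset here is 7 days (Julian trailing).
2 January 1138 Julian + 7 days → 9 January 1138 Gregorian.

January 9, 1138 CE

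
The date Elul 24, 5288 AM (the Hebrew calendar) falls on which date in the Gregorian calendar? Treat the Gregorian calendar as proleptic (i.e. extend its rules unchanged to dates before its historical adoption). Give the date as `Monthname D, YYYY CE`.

September 18, 1528 CE

Julian Day Number of the source date = 2279411.
Converting JDN 2279411 to the Gregorian calendar gives 18 September 1528 CE.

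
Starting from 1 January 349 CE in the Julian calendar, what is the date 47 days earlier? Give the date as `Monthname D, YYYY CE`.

JDN of 1 January 349 CE = 1848531.
1848531 − 47 = 1848484.
JDN 1848484 in the Julian calendar is November 15, 348 CE.

November 15, 348 CE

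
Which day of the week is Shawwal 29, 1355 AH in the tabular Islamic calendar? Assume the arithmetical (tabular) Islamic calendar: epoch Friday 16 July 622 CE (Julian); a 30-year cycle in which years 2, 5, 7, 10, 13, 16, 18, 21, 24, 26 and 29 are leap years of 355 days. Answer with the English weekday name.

Equivalently 12 January 1937 Gregorian, JDN 2428546.
JDN 2428546 mod 7 = 1, and JDN 0 was a Monday, so this is a Tuesday.

Tuesday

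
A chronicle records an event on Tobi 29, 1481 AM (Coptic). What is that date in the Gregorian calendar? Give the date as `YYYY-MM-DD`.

Julian Day Number of the source date = 2365748.
Converting JDN 2365748 to the Gregorian calendar gives 4 February 1765 CE.

1765-02-04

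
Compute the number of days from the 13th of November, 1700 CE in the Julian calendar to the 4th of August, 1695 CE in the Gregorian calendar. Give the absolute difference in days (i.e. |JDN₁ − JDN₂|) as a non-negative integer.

JDN of the first date = 2342300.
JDN of the second date = 2340362.
|2340362 − 2342300| = 1938.

1938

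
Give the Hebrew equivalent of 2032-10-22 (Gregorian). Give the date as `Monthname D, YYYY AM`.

Cheshvan 17, 5793 AM

Julian Day Number of the source date = 2463528.
Converting JDN 2463528 to the Hebrew calendar gives 17 Cheshvan 5793 AM.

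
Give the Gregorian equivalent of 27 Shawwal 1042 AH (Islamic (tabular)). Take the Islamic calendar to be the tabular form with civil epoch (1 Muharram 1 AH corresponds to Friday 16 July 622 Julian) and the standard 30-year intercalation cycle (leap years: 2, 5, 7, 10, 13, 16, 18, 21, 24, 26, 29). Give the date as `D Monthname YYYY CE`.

Julian Day Number of the source date = 2317628.
Converting JDN 2317628 to the Gregorian calendar gives 7 May 1633 CE.

7 May 1633 CE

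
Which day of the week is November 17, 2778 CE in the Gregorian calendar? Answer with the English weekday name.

Since JDN mod 7 = 4 (0 = Monday), the day is Friday.

Friday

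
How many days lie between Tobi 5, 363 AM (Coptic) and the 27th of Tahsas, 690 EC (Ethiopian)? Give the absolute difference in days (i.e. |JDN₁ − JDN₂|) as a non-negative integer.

18620

JDN of the first date = 1957374.
JDN of the second date = 1975994.
|1975994 − 1957374| = 18620.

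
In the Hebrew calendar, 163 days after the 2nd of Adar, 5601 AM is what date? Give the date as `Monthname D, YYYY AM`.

Av 18, 5601 AM

Counting 163 days forward from JDN 2393525 reaches JDN 2393688, which is Av 18, 5601 AM.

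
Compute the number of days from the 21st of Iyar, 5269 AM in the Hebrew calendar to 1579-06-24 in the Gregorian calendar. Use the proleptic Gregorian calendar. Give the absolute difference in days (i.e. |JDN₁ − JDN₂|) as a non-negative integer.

JDN of the first date = 2272351.
JDN of the second date = 2297952.
|2297952 − 2272351| = 25601.

25601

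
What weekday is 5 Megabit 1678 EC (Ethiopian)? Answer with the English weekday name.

Monday

This is JDN 2336929 (11 March 1686 Gregorian).
Since JDN mod 7 = 0 (0 = Monday), the day is Monday.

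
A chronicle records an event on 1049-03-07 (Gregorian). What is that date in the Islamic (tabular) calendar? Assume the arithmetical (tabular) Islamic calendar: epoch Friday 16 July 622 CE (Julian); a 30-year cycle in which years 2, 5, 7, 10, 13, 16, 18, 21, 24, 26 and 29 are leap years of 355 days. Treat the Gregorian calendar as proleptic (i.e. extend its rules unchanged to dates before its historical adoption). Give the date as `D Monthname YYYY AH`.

Julian Day Number of the source date = 2104265.
Converting JDN 2104265 to the tabular Islamic calendar gives 23 Ramadan 440 AH.

23 Ramadan 440 AH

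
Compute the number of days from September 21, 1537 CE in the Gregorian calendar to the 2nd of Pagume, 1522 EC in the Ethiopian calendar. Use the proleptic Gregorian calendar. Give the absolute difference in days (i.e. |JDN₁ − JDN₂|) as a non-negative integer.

2574

JDN of the first date = 2282701.
JDN of the second date = 2280127.
|2280127 − 2282701| = 2574.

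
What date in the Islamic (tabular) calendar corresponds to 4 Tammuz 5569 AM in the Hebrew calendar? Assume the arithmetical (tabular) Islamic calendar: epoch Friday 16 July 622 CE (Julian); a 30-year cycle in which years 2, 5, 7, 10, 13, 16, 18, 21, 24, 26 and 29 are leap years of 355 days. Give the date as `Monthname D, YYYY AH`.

Julian Day Number of the source date = 2381952.
Converting JDN 2381952 to the tabular Islamic calendar gives 5 Jumada al-Awwal 1224 AH.

Jumada al-Awwal 5, 1224 AH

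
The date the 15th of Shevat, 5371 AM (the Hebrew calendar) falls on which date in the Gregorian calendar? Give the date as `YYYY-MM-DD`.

1611-01-29

Both dates share Julian Day Number 2309494; in the Gregorian calendar that is 29 January 1611 CE.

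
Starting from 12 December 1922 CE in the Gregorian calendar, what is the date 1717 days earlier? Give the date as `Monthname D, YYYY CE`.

Counting 1717 days back from JDN 2423401 reaches JDN 2421684, which is March 31, 1918 CE.

March 31, 1918 CE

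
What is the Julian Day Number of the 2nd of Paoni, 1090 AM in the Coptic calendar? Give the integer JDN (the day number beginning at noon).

Equivalently 4 June 1374 (proleptic Gregorian).
JDN 2451545 is 1 January 2000 CE (Gregorian); the target day is −228487 days from there, so JDN = 2223058.

2223058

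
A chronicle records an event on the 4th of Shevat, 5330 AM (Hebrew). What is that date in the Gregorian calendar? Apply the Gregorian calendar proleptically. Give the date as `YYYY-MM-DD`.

Both dates share Julian Day Number 2294510; in the Gregorian calendar that is 20 January 1570 CE.

1570-01-20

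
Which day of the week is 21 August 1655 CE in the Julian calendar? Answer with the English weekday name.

Equivalently 31 August 1655 Gregorian, JDN 2325779.
Since JDN mod 7 = 1 (0 = Monday), the day is Tuesday.

Tuesday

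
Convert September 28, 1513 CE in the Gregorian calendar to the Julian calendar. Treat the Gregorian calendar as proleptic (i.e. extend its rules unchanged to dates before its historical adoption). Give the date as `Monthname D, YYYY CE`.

At this point the Julian calendar is 10 days behind the Gregorian.
28 September 1513 Gregorian − 10 days → 18 September 1513 Julian.

September 18, 1513 CE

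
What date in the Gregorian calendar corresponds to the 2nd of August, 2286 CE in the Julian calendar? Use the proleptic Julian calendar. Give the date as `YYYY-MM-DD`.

2286-08-17

At this point the Julian calendar is 15 days behind the Gregorian.
2 August 2286 Julian + 15 days → 17 August 2286 Gregorian.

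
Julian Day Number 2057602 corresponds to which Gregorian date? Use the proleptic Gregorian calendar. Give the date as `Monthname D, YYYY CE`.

June 3, 921 CE

JDN 2451545 is 1 Jan 2000; 2057602 is −393943 days from there.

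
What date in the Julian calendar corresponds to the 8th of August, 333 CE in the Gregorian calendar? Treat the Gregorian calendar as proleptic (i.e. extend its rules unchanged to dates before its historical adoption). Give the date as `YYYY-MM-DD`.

At this point the Julian calendar is 1 day behind the Gregorian.
8 August 333 Gregorian − 1 day → 7 August 333 Julian.

0333-08-07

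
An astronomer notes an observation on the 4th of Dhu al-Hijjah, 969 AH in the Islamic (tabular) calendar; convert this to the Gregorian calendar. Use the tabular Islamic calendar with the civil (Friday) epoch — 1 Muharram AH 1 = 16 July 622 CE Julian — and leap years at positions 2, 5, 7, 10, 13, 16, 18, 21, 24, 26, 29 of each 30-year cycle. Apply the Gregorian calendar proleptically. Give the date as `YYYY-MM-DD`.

Julian Day Number of the source date = 2291795.
Converting JDN 2291795 to the Gregorian calendar gives 15 August 1562 CE.

1562-08-15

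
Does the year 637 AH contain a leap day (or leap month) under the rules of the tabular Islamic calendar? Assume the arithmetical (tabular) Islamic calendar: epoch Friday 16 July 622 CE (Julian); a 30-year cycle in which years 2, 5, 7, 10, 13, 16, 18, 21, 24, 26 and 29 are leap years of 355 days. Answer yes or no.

yes

Year 637 AH is year 7 of its 30-year cycle; leap positions are 2, 5, 7, 10, 13, 16, 18, 21, 24, 26, 29, so it is a leap year (355 days).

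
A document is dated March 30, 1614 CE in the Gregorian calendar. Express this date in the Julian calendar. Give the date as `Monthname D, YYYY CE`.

The Julian–Gregorian offset here is 10 days (Julian trailing).
30 March 1614 Gregorian − 10 days → 20 March 1614 Julian.

March 20, 1614 CE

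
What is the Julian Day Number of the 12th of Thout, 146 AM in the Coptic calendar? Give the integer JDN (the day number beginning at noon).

1878002

In the proleptic Gregorian calendar the same day is 10 September 429.
JDN 2299161 is 15 October 1582 CE (Gregorian); the target day is −421159 days from there, so JDN = 1878002.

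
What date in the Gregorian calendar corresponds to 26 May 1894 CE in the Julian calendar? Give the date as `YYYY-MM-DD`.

1894-06-07

At this point the Julian calendar is 12 days behind the Gregorian.
26 May 1894 Julian + 12 days → 7 June 1894 Gregorian.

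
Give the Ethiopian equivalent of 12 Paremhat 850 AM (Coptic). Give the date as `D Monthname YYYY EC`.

Julian Day Number of the source date = 2135318.
Converting JDN 2135318 to the Ethiopian calendar gives 12 Megabit 1126 EC.

12 Megabit 1126 EC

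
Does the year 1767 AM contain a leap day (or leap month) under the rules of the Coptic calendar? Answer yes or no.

yes

1767 mod 4 = 3; in the Coptic calendar a year is leap when year mod 4 = 3, so it is a leap year.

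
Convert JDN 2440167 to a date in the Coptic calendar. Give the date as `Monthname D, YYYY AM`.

Paopi 27, 1685 AM

The Gregorian equivalent of JDN 2440167 is 6 November 1968.
In the Coptic calendar that day is Paopi 27, 1685 AM.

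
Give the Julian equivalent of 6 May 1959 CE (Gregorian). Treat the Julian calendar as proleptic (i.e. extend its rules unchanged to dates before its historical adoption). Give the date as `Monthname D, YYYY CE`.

April 23, 1959 CE

At this point the Julian calendar is 13 days behind the Gregorian.
6 May 1959 Gregorian − 13 days → 23 April 1959 Julian.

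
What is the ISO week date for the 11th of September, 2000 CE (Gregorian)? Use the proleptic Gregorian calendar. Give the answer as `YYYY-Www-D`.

2000-W37-1

The weekday is Monday (ISO weekday 1).
That Monday belongs to ISO week 37 of ISO year 2000.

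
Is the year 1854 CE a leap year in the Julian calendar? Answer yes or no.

1854 mod 4 = 2, so it is a common year in the Julian calendar.

no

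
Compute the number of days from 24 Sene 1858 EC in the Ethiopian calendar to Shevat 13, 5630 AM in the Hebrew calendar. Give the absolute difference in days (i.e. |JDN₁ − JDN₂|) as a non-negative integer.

1295

JDN of the first date = 2402783.
JDN of the second date = 2404078.
|2404078 − 2402783| = 1295.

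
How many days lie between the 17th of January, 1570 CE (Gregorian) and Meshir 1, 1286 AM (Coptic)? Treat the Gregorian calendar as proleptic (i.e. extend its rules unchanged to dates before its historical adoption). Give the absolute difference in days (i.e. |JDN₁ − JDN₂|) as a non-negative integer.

JDN of the first date = 2294507.
JDN of the second date = 2294526.
|2294526 − 2294507| = 19.

19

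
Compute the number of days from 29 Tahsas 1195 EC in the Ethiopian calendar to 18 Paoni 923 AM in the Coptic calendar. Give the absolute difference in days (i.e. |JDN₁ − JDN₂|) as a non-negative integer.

First date → JDN 2160447; second date → JDN 2162077.
The interval is |2160447 − 2162077| = 1630 days.

1630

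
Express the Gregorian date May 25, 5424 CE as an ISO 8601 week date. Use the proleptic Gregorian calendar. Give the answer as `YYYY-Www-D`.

The weekday is Tuesday (ISO weekday 2).
That Tuesday belongs to ISO week 22 of ISO year 5424.

5424-W22-2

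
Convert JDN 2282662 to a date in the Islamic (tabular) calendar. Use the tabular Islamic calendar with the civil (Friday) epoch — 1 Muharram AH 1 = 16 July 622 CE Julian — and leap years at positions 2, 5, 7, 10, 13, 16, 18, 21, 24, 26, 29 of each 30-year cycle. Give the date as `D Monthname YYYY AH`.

The proleptic Gregorian equivalent of JDN 2282662 is 13 August 1537.
In the tabular Islamic calendar that day is 25 Safar 944 AH.

25 Safar 944 AH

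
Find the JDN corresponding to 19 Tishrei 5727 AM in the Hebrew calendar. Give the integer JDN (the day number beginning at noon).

In the Gregorian calendar the same day is 3 October 1966.
JDN 2299161 is 15 October 1582 CE (Gregorian); the target day is +140241 days from there, so JDN = 2439402.

2439402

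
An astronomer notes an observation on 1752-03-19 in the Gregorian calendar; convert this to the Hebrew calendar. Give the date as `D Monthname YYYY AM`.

4 Nisan 5512 AM

Julian Day Number of the source date = 2361043.
Converting JDN 2361043 to the Hebrew calendar gives 4 Nisan 5512 AM.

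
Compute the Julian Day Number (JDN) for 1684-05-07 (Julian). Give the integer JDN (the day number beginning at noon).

2336266

Equivalently 17 May 1684 (Gregorian).
JDN 2400001 is 17 November 1858 CE (Gregorian), MJD 0; the target day is −63735 days from there, so JDN = 2336266.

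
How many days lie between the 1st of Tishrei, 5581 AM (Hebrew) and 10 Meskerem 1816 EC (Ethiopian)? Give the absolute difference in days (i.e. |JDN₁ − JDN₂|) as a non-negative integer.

1106

First date → JDN 2386053; second date → JDN 2387159.
The interval is |2386053 − 2387159| = 1106 days.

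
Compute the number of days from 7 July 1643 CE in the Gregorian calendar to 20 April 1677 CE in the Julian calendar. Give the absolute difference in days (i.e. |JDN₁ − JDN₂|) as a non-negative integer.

JDN of the first date = 2321341.
JDN of the second date = 2333692.
|2333692 − 2321341| = 12351.

12351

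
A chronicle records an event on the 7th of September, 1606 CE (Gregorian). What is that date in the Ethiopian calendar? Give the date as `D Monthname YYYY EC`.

Both dates share Julian Day Number 2307889; in the Ethiopian calendar that is 5 Pagume 1598 EC.

5 Pagume 1598 EC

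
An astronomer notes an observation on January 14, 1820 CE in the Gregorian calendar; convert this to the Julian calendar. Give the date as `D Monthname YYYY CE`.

2 January 1820 CE

At this point the Julian calendar is 12 days behind the Gregorian.
14 January 1820 Gregorian − 12 days → 2 January 1820 Julian.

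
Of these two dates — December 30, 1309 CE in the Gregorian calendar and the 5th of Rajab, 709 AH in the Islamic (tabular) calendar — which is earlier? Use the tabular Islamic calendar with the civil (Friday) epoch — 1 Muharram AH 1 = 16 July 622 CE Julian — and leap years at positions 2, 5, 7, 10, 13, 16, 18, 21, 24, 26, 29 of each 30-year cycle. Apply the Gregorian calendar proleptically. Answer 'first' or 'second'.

Converting both to JDN: 2199526 vs 2199513; the smaller is the second.

second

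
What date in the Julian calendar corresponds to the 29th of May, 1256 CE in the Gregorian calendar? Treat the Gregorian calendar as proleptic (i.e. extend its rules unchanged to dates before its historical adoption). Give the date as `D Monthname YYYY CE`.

22 May 1256 CE

For dates in this range the Gregorian date is 7 days ahead of the Julian.
29 May 1256 Gregorian − 7 days → 22 May 1256 Julian.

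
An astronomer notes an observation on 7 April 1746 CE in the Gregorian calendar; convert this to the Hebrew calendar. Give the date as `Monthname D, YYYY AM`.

Julian Day Number of the source date = 2358870.
Converting JDN 2358870 to the Hebrew calendar gives 17 Nisan 5506 AM.

Nisan 17, 5506 AM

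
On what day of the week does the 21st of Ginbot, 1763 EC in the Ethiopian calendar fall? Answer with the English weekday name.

Equivalently 27 May 1771 Gregorian, JDN 2368051.
JDN 2368051 mod 7 = 0, and JDN 0 was a Monday, so this is a Monday.

Monday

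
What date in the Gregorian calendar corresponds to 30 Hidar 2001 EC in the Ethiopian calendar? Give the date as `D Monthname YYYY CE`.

9 December 2008 CE

Julian Day Number of the source date = 2454810.
Converting JDN 2454810 to the Gregorian calendar gives 9 December 2008 CE.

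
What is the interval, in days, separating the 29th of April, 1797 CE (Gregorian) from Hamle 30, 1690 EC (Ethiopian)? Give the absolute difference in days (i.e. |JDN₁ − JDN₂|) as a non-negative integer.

First date → JDN 2377520; second date → JDN 2341457.
The interval is |2377520 − 2341457| = 36063 days.

36063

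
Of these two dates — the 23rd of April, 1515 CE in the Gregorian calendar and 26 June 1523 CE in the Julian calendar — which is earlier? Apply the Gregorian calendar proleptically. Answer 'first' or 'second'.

first

The two dates have Julian Day Numbers 2274514 and 2277510 respectively.
Since 2274514 < 2277510, the first date comes first.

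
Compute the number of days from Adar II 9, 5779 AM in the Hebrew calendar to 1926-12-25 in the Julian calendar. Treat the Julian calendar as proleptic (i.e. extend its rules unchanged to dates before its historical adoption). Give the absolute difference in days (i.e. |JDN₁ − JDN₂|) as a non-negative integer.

33671

First date → JDN 2458559; second date → JDN 2424888.
The interval is |2458559 − 2424888| = 33671 days.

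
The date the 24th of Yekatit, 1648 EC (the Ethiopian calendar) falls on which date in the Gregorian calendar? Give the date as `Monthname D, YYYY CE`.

Both dates share Julian Day Number 2325961; in the Gregorian calendar that is 29 February 1656 CE.

February 29, 1656 CE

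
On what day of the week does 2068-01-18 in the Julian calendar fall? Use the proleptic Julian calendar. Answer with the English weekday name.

Tuesday

Equivalently 31 January 2068 Gregorian, JDN 2476412.
2476412 ≡ 1 (mod 7); counting from Monday = 0 gives Tuesday.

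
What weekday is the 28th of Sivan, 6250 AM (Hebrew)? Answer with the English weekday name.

Saturday

Equivalently 17 June 2490 Gregorian, JDN 2630682.
Since JDN mod 7 = 5 (0 = Monday), the day is Saturday.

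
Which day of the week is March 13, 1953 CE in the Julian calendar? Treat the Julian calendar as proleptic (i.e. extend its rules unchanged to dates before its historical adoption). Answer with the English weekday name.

In the Gregorian calendar this is 26 March 1953 (JDN 2434463).
JDN 2434463 mod 7 = 3, and JDN 0 was a Monday, so this is a Thursday.

Thursday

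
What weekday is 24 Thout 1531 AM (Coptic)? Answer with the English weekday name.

Monday

In the Gregorian calendar this is 3 October 1814 (JDN 2383885).
JDN 2383885 mod 7 = 0, and JDN 0 was a Monday, so this is a Monday.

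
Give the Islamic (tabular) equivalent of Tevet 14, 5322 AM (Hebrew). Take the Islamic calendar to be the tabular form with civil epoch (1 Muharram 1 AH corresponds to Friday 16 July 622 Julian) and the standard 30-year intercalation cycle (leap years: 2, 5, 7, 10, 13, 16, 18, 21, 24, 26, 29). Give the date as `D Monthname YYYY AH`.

The source date corresponds to 1 January 1562 in the proleptic Gregorian calendar (JDN 2291569).
That day falls on 14 Rabi' al-Thani 969 AH in the tabular Islamic calendar.

14 Rabi' al-Thani 969 AH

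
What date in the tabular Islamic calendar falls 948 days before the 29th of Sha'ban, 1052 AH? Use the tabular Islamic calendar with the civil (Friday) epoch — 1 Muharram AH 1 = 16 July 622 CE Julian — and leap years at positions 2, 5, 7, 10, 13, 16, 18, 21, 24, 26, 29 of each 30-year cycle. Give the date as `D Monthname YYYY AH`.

26 Dhu al-Hijjah 1049 AH

JDN of the 29th of Sha'ban, 1052 AH = 2321114.
2321114 − 948 = 2320166.
JDN 2320166 in the tabular Islamic calendar is 26 Dhu al-Hijjah 1049 AH.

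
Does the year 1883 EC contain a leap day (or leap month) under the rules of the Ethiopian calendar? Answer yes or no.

yes

1883 mod 4 = 3; in the Ethiopian calendar a year is leap when year mod 4 = 3, so it is a leap year.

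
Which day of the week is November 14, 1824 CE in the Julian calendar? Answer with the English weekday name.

Friday

Equivalently 26 November 1824 Gregorian, JDN 2387592.
Since JDN mod 7 = 4 (0 = Monday), the day is Friday.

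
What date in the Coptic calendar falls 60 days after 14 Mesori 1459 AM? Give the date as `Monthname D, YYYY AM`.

Paopi 8, 1460 AM

JDN of 14 Mesori 1459 AM = 2357907.
2357907 + 60 = 2357967.
JDN 2357967 in the Coptic calendar is Paopi 8, 1460 AM.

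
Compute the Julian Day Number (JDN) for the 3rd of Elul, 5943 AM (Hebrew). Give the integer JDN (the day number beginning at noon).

Equivalently 22 August 2183 (Gregorian).
JDN 2400001 is 17 November 1858 CE (Gregorian), MJD 0; the target day is +118617 days from there, so JDN = 2518618.

2518618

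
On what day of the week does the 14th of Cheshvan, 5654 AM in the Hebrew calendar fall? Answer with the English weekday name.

Tuesday

Equivalently 24 October 1893 Gregorian, JDN 2412761.
JDN 2412761 mod 7 = 1, and JDN 0 was a Monday, so this is a Tuesday.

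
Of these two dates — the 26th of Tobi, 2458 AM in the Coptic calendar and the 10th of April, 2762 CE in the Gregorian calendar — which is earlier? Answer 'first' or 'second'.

first

The two dates have Julian Day Numbers 2722594 and 2729959 respectively.
Since 2722594 < 2729959, the first date comes first.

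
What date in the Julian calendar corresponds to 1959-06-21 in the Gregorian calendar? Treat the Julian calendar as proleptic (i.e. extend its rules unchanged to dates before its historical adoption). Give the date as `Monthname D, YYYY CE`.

June 8, 1959 CE

The Julian–Gregorian offset here is 13 days (Julian trailing).
21 June 1959 Gregorian − 13 days → 8 June 1959 Julian.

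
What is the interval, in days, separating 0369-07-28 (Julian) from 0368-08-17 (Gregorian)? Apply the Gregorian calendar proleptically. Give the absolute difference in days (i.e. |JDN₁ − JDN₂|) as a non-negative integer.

346

First date → JDN 1856044; second date → JDN 1855698.
The interval is |1856044 − 1855698| = 346 days.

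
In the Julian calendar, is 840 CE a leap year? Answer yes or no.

yes

840 mod 4 = 0, so it is a leap year in the Julian calendar.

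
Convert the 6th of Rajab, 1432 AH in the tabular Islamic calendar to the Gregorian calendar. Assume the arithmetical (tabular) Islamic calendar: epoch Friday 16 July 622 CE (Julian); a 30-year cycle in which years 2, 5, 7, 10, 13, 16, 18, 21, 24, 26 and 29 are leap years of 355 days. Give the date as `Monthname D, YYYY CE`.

June 8, 2011 CE

Both dates share Julian Day Number 2455721; in the Gregorian calendar that is 8 June 2011 CE.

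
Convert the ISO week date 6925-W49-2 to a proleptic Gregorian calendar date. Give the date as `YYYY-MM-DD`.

6925-12-04

ISO week 1 of 6925 is the week containing the first Thursday of 6925.
Week 49, day 2 (Tuesday) lands on 6925-12-04.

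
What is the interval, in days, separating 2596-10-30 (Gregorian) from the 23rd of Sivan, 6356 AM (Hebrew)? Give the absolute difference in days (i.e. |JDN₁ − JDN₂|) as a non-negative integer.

First date → JDN 2669533; second date → JDN 2669392.
The interval is |2669533 − 2669392| = 141 days.

141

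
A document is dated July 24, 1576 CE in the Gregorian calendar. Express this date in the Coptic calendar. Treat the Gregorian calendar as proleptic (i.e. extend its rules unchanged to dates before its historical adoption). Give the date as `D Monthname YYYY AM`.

20 Epip 1292 AM

Julian Day Number of the source date = 2296887.
Converting JDN 2296887 to the Coptic calendar gives 20 Epip 1292 AM.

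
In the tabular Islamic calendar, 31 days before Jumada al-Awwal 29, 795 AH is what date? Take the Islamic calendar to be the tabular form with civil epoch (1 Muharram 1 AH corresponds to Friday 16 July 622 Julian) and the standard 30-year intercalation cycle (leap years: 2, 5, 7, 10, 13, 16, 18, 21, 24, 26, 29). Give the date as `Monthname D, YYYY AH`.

Rabi' al-Thani 27, 795 AH

Counting 31 days back from JDN 2229953 reaches JDN 2229922, which is Rabi' al-Thani 27, 795 AH.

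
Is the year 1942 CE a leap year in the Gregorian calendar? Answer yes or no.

no

1942 is not divisible by 4, so it is a common year.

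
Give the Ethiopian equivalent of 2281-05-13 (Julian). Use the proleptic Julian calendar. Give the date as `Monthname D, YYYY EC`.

Ginbot 18, 2273 EC

Both dates share Julian Day Number 2554326; in the Ethiopian calendar that is 18 Ginbot 2273 EC.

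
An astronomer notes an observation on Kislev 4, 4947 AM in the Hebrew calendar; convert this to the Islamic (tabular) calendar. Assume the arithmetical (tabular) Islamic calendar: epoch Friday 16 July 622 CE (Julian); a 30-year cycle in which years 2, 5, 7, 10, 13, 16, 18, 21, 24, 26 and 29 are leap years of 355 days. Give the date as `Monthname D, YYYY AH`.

Julian Day Number of the source date = 2154565.
Converting JDN 2154565 to the tabular Islamic calendar gives 3 Ramadan 582 AH.

Ramadan 3, 582 AH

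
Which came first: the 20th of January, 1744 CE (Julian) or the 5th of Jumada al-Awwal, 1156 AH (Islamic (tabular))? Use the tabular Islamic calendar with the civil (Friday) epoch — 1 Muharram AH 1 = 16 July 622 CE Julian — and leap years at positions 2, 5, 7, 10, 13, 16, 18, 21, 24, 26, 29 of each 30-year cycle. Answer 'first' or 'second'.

Converting both to JDN: 2358073 vs 2357855; the smaller is the second.

second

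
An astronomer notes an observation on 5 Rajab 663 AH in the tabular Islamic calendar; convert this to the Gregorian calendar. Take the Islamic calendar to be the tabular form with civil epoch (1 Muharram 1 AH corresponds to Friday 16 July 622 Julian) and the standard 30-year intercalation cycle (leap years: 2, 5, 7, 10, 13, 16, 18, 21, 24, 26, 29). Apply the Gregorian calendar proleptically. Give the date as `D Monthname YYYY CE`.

Both dates share Julian Day Number 2183212; in the Gregorian calendar that is 30 April 1265 CE.

30 April 1265 CE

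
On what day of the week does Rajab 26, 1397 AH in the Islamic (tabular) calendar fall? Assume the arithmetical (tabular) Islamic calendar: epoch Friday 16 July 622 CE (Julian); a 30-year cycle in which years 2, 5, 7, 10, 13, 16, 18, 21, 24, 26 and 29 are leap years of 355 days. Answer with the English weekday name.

Wednesday

Equivalently 13 July 1977 Gregorian, JDN 2443338.
JDN 2443338 mod 7 = 2, and JDN 0 was a Monday, so this is a Wednesday.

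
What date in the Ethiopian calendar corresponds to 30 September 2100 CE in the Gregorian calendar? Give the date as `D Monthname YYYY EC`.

Julian Day Number of the source date = 2488342.
Converting JDN 2488342 to the Ethiopian calendar gives 19 Meskerem 2093 EC.

19 Meskerem 2093 EC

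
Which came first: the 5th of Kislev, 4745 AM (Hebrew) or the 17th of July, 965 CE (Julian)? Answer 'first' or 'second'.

First date → JDN 2080769; second date → JDN 2073722.
JDN 2073722 < JDN 2080769, so the second date is earlier.

second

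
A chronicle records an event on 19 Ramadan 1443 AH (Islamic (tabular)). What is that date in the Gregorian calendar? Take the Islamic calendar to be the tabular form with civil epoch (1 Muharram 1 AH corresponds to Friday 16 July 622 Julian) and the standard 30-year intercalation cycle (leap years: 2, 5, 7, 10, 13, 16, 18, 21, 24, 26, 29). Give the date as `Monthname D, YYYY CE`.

April 21, 2022 CE

Julian Day Number of the source date = 2459691.
Converting JDN 2459691 to the Gregorian calendar gives 21 April 2022 CE.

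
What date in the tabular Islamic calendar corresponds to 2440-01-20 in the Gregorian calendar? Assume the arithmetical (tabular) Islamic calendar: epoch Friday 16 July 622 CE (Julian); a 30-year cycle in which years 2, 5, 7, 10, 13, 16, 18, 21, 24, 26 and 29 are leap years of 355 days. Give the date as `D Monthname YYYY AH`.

14 Rabi' al-Thani 1874 AH

Julian Day Number of the source date = 2612271.
Converting JDN 2612271 to the tabular Islamic calendar gives 14 Rabi' al-Thani 1874 AH.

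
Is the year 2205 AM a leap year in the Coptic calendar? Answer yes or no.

no

2205 mod 4 = 1; in the Coptic calendar a year is leap when year mod 4 = 3, so it is a common year.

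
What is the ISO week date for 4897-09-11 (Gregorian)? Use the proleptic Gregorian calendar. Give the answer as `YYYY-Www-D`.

4897-W37-3

The weekday is Wednesday (ISO weekday 3).
That Wednesday belongs to ISO week 37 of ISO year 4897.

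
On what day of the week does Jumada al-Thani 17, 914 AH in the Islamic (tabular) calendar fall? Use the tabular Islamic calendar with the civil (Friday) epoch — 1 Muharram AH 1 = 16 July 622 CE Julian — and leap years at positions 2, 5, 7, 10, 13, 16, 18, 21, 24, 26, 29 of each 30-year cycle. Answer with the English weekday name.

Friday

In the proleptic Gregorian calendar this is 23 October 1508 (JDN 2272141).
2272141 ≡ 4 (mod 7); counting from Monday = 0 gives Friday.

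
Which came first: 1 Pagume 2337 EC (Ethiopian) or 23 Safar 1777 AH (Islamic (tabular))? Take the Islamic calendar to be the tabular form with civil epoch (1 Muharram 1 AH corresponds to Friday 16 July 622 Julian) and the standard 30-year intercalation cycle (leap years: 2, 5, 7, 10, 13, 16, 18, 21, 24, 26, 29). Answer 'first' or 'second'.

First date → JDN 2577805; second date → JDN 2577847.
JDN 2577805 < JDN 2577847, so the first date is earlier.

first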